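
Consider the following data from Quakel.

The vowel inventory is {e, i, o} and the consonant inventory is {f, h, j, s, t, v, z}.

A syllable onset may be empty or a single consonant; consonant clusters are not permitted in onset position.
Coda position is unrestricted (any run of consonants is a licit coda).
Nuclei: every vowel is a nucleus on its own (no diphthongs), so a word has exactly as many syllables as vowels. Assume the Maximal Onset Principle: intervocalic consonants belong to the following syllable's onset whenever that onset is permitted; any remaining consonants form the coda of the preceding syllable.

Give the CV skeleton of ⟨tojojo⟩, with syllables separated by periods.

CV.CV.CV

Nuclei (vowels): o, o, o → 3 syllables.
Between /o/ (V1) and /o/ (V2): just /j/ — single C goes to the following onset.
Between /o/ (V2) and /o/ (V3): /j/ → onset of the next syllable (single consonants are always licit onsets).
So the parse is to.jo.jo.
Mapping each syllable to C/V: /to/ → CV, /jo/ → CV, /jo/ → CV.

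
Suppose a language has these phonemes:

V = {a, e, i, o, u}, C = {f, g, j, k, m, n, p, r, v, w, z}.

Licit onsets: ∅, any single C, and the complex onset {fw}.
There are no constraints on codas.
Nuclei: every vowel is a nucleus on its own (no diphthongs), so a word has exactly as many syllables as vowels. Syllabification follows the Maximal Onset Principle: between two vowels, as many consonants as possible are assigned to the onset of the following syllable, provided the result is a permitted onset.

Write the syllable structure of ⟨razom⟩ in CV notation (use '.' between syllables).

CV.CVC

Vowels present: a, o; each is a nucleus, giving 2 syllables.
/a…o/ gap (V1→V2): just /z/ — single C goes to the following onset.
Syllabification: ra.zom.
Mapping each syllable to C/V: /ra/ → CV, /zom/ → CVC.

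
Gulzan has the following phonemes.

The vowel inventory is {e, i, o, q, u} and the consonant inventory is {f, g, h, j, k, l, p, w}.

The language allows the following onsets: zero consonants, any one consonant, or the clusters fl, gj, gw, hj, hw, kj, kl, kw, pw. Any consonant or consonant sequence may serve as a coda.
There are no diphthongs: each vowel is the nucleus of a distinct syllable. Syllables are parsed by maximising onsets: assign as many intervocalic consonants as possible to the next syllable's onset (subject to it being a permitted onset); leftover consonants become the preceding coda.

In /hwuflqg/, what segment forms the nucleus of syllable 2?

q

The vowels are u, q — 2 nuclei, so 2 syllables.
The second nucleus (vowel 2 from the left) is /q/.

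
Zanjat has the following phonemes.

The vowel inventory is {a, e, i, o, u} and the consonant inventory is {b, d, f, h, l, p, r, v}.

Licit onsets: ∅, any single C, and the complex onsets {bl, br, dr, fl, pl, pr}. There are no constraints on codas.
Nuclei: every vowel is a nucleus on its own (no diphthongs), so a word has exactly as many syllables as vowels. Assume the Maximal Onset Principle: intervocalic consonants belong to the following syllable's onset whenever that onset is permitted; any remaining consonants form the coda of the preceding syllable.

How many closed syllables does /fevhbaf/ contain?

2

The vowels are e, a — 2 nuclei, so 2 syllables.
V1 /e/ – V2 /a/: /vhb/ — longest licit onset from the right is /b/, leaving /vh/ as coda.
So the parse is fevh.baf.
Classifying each syllable: /fevh/ (closed), /baf/ (closed).
Closed syllables: 2.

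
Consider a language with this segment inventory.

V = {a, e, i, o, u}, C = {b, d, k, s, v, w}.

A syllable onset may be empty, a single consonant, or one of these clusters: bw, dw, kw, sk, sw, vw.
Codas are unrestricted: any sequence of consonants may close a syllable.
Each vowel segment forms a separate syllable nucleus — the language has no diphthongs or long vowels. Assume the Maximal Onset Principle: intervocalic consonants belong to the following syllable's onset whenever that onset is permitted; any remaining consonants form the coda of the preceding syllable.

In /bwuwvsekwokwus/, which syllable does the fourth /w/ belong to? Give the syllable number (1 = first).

4

Nuclei (vowels): u, e, o, u → 4 syllables.
V1 /u/ – V2 /e/: /wvs/; trying suffixes from longest down, /s/ is the first permitted one, so coda /wv/ | onset /s/.
V2 /e/ – V3 /o/: /kw/ is a licit onset in full, so it all attaches to the next syllable.
V3 /o/ – V4 /u/: /kw/ is a licit onset in full, so it all attaches to the next syllable.
So the parse is bwuwv.se.kwo.kwus.
The fourth /w/ is in the onset of syllable 4 (/kwus/).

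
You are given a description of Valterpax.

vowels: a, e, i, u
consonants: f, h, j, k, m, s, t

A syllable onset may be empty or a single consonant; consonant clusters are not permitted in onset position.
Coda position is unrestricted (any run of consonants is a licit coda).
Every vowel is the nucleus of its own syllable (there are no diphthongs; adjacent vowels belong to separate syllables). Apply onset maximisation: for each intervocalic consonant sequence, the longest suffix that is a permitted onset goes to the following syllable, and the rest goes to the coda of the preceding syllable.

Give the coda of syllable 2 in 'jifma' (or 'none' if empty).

The vowels are i, a — 2 nuclei, so 2 syllables.
Between /i/ (V1) and /a/ (V2): /fm/; trying suffixes from longest down, /m/ is the first permitted one, so coda /f/ | onset /m/.
Putting it together: jif.ma.
Syllable 2 is /ma/: onset /m/, nucleus /a/, coda ∅.

none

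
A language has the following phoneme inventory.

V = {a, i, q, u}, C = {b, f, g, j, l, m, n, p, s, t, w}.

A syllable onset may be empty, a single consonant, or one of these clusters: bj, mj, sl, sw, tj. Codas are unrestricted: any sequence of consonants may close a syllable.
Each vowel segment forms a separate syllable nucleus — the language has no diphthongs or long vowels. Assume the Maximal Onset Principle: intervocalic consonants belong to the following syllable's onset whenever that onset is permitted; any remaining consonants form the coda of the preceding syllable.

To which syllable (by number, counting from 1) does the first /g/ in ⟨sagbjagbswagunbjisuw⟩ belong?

Nuclei (vowels): a, a, a, u, i, u → 6 syllables.
V1 /a/ – V2 /a/: /gbj/ splits as /g/ + /bj/ (/bj/ is the longest suffix that is a licit onset).
V2 /a/ – V3 /a/: /gbsw/ splits as /gb/ + /sw/ (/sw/ is the longest suffix that is a licit onset).
V3 /a/ – V4 /u/: /g/ is a single consonant, so it becomes the next onset.
V4 /u/ – V5 /i/: /nbj/; trying suffixes from longest down, /bj/ is the first permitted one, so coda /n/ | onset /bj/.
V5 /i/ – V6 /u/: /s/ → onset of the next syllable (single consonants are always licit onsets).
So the parse is sag.bjagb.swa.gun.bji.suw.
The first /g/ is in the coda of syllable 1 (/sag/).

1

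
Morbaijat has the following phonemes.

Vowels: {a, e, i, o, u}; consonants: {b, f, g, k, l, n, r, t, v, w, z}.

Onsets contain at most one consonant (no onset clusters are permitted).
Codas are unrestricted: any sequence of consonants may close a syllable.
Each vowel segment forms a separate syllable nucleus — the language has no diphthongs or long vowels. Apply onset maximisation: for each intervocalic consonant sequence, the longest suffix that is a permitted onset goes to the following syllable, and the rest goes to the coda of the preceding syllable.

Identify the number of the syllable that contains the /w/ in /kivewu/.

The vowels are i, e, u — 3 nuclei, so 3 syllables.
V1 /i/ – V2 /e/: /v/ is a single consonant, so it becomes the next onset.
V2 /e/ – V3 /u/: /w/ is a single consonant, so it becomes the next onset.
Result: ki.ve.wu.
The /w/ is in the onset of syllable 3 (/wu/).

3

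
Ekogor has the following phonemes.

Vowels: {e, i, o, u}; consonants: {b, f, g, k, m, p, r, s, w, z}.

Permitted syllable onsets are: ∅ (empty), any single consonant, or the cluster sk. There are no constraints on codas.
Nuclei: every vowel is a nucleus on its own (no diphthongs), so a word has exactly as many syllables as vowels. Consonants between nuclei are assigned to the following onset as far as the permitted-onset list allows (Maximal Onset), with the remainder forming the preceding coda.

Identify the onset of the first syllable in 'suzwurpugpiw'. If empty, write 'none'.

Nuclei (vowels): u, u, u, i → 4 syllables.
Between /u/ (V1) and /u/ (V2): cluster /zw/ — the longest permitted-onset suffix is /w/; onset = /w/, preceding coda = /z/.
Between /u/ (V2) and /u/ (V3): /rp/ — longest licit onset from the right is /p/, leaving /r/ as coda.
Between /u/ (V3) and /i/ (V4): /gp/; trying suffixes from longest down, /p/ is the first permitted one, so coda /g/ | onset /p/.
Result: suz.wur.pug.piw.
Syllable 1 is /suz/: onset /s/, nucleus /u/, coda /z/.

s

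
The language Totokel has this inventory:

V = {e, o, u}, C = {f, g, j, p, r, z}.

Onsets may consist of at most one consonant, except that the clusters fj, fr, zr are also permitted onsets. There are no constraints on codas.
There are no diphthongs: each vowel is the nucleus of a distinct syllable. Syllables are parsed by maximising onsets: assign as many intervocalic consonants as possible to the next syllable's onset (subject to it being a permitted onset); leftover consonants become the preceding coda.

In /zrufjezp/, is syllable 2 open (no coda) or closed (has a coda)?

closed

Nuclei (vowels): u, e → 2 syllables.
Between /u/ (V1) and /e/ (V2): /fj/ — entire cluster is a permitted onset → onset /fj/, coda ∅.
Result: zru.fjezp.
Syllable 2 is /fjezp/ with coda /zp/, so it is closed.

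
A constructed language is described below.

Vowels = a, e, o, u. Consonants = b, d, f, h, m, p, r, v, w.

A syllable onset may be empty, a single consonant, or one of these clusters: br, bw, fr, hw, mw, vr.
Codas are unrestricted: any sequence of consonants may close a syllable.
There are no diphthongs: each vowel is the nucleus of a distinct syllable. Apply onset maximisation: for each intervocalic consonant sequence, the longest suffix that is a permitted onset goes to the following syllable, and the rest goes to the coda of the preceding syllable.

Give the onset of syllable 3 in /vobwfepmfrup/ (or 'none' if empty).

fr

Vowels present: o, e, u; each is a nucleus, giving 3 syllables.
V1 /o/ – V2 /e/: /bwf/ splits as /bw/ + /f/ (/f/ is the longest suffix that is a licit onset).
V2 /e/ – V3 /u/: /pmfr/ splits as /pm/ + /fr/ (/fr/ is the longest suffix that is a licit onset).
Syllabification: vobw.fepm.frup.
Syllable 3 is /frup/: onset /fr/, nucleus /u/, coda /p/.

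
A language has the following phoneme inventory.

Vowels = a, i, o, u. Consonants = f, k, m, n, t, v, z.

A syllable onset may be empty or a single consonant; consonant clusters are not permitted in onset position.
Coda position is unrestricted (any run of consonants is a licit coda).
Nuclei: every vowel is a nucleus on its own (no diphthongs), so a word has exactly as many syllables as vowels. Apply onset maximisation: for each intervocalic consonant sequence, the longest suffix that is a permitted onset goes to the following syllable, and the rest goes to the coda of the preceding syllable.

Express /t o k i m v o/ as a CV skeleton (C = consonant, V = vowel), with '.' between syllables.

CV.CVC.CV

Nuclei (vowels): o, i, o → 3 syllables.
σ1/σ2 boundary: /k/ → onset of the next syllable (single consonants are always licit onsets).
σ2/σ3 boundary: /mv/ — longest licit onset from the right is /v/, leaving /m/ as coda.
Syllabification: to.kim.vo.
Mapping each syllable to C/V: /to/ → CV, /kim/ → CVC, /vo/ → CV.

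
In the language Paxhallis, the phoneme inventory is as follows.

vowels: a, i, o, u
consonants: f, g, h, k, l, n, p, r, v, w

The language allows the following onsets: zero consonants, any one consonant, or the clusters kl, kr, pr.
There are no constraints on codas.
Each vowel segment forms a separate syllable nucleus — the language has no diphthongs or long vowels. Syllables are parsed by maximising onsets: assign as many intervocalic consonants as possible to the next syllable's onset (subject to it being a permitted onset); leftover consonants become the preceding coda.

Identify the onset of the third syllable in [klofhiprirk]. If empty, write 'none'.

Vowels present: o, i, i; each is a nucleus, giving 3 syllables.
/o…i/ gap (V1→V2): /fh/ splits as /f/ + /h/ (/h/ is the longest suffix that is a licit onset).
/i…i/ gap (V2→V3): /pr/ is a licit onset in full, so it all attaches to the next syllable.
Syllabification: klof.hi.prirk.
Syllable 3 is /prirk/: onset /pr/, nucleus /i/, coda /rk/.

pr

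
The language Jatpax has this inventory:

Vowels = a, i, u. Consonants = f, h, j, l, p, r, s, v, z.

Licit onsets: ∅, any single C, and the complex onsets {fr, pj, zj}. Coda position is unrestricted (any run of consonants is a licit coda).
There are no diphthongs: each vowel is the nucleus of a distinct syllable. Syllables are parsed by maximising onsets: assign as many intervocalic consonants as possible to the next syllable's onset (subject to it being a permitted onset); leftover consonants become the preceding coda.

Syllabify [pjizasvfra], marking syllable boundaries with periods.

pji.zasv.fra

Nuclei (vowels): i, a, a → 3 syllables.
/i…a/ gap (V1→V2): /z/ → onset of the next syllable (single consonants are always licit onsets).
/a…a/ gap (V2→V3): /svfr/ — longest licit onset from the right is /fr/, leaving /sv/ as coda.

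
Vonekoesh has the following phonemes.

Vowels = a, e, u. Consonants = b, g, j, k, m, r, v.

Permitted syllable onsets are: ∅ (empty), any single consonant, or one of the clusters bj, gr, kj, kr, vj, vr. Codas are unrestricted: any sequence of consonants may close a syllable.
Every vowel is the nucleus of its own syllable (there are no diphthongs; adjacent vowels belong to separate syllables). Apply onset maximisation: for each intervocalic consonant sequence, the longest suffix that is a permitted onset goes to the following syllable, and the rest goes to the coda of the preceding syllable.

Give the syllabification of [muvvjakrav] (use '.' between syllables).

muv.vja.krav

The vowels are u, a, a — 3 nuclei, so 3 syllables.
V1 /u/ – V2 /a/: /vvj/ splits as /v/ + /vj/ (/vj/ is the longest suffix that is a licit onset).
V2 /a/ – V3 /a/: /kr/ — entire cluster is a permitted onset → onset /kr/, coda ∅.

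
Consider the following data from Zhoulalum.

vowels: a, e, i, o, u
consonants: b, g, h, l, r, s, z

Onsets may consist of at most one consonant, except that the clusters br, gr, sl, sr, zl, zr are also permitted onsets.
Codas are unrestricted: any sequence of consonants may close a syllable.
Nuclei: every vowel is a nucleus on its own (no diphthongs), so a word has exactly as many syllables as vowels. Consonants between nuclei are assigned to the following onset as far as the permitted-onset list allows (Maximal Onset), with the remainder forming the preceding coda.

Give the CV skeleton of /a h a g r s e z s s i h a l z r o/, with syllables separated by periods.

V.CVCC.CVCC.CV.CVC.CCV

The vowels are a, a, e, i, a, o — 6 nuclei, so 6 syllables.
Between /a/ (V1) and /a/ (V2): just /h/ — single C goes to the following onset.
Between /a/ (V2) and /e/ (V3): /grs/; trying suffixes from longest down, /s/ is the first permitted one, so coda /gr/ | onset /s/.
Between /e/ (V3) and /i/ (V4): cluster /zss/ — the longest permitted-onset suffix is /s/; onset = /s/, preceding coda = /zs/.
Between /i/ (V4) and /a/ (V5): /h/ → onset of the next syllable (single consonants are always licit onsets).
Between /a/ (V5) and /o/ (V6): /lzr/; trying suffixes from longest down, /zr/ is the first permitted one, so coda /l/ | onset /zr/.
So the parse is a.hagr.sezs.si.hal.zro.
Mapping each syllable to C/V: /a/ → V, /hagr/ → CVCC, /sezs/ → CVCC, /si/ → CV, /hal/ → CVC, /zro/ → CCV.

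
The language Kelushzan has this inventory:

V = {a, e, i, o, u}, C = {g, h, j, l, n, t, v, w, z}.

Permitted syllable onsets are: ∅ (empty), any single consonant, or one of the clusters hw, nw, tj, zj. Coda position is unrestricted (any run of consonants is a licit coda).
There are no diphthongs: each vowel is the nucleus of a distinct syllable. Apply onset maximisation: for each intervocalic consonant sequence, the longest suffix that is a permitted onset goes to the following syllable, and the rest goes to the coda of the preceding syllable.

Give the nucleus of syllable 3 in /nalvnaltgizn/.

Nuclei (vowels): a, a, i → 3 syllables.
The third nucleus (vowel 3 from the left) is /i/.

i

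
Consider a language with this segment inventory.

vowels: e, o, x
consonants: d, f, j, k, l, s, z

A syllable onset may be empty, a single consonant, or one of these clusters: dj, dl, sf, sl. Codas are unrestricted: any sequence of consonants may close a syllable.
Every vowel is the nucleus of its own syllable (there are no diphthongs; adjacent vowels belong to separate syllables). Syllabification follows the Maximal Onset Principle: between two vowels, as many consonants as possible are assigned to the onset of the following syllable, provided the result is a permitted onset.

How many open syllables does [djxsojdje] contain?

2

The vowels are x, o, e — 3 nuclei, so 3 syllables.
Between /x/ (V1) and /o/ (V2): /s/ is a single consonant, so it becomes the next onset.
Between /o/ (V2) and /e/ (V3): /jdj/; trying suffixes from longest down, /dj/ is the first permitted one, so coda /j/ | onset /dj/.
Putting it together: djx.soj.dje.
Classifying each syllable: /djx/ (open), /soj/ (closed), /dje/ (open).
Open syllables: 2.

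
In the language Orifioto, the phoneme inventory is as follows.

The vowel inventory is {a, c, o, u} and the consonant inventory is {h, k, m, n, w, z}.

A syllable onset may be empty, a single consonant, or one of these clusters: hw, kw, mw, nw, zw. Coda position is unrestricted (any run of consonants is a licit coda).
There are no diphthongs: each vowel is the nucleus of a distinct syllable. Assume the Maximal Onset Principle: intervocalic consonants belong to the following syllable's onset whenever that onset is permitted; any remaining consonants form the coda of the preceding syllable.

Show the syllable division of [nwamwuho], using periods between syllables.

nwa.mwu.ho

The vowels are a, u, o — 3 nuclei, so 3 syllables.
σ1/σ2 boundary: /mw/ — entire cluster is a permitted onset → onset /mw/, coda ∅.
σ2/σ3 boundary: /h/ is a single consonant, so it becomes the next onset.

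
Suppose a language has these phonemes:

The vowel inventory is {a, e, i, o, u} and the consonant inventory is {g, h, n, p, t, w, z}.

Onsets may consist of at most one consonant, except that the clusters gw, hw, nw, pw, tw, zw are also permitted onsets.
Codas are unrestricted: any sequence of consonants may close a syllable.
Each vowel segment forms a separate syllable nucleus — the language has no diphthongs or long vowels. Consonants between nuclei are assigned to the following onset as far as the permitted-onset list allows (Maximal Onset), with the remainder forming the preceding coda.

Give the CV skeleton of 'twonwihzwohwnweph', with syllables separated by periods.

Nuclei (vowels): o, i, o, e → 4 syllables.
Between /o/ (V1) and /i/ (V2): cluster /nw/ — /nw/ is itself a permitted onset, so the whole cluster goes right; preceding coda = ∅.
Between /i/ (V2) and /o/ (V3): cluster /hzw/ — the longest permitted-onset suffix is /zw/; onset = /zw/, preceding coda = /h/.
Between /o/ (V3) and /e/ (V4): /hwnw/ — longest licit onset from the right is /nw/, leaving /hw/ as coda.
Putting it together: two.nwih.zwohw.nweph.
Mapping each syllable to C/V: /two/ → CCV, /nwih/ → CCVC, /zwohw/ → CCVCC, /nweph/ → CCVCC.

CCV.CCVC.CCVCC.CCVCC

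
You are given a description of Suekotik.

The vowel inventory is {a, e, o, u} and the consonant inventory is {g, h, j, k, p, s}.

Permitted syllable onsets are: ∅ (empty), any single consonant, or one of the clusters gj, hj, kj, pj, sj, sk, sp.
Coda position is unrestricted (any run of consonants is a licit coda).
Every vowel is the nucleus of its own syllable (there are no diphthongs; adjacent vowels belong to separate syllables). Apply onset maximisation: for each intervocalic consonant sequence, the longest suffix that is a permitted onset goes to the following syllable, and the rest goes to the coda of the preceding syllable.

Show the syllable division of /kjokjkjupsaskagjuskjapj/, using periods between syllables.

Nuclei (vowels): o, u, a, a, u, a → 6 syllables.
/o…u/ gap (V1→V2): /kjkj/ — longest licit onset from the right is /kj/, leaving /kj/ as coda.
/u…a/ gap (V2→V3): cluster /ps/ — the longest permitted-onset suffix is /s/; onset = /s/, preceding coda = /p/.
/a…a/ gap (V3→V4): cluster /sk/ — /sk/ is itself a permitted onset, so the whole cluster goes right; preceding coda = ∅.
/a…u/ gap (V4→V5): /gj/ — entire cluster is a permitted onset → onset /gj/, coda ∅.
/u…a/ gap (V5→V6): cluster /skj/ — the longest permitted-onset suffix is /kj/; onset = /kj/, preceding coda = /s/.

kjokj.kjup.sa.ska.gjus.kjapj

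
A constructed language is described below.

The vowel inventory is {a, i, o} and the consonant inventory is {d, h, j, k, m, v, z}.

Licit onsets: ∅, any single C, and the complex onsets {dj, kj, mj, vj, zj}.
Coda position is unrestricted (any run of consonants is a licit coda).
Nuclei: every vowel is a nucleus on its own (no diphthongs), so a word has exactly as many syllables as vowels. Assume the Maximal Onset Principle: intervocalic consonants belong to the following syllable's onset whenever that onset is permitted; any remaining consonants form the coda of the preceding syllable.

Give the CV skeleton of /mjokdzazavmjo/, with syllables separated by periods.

CCVCC.CV.CVC.CCV

Vowels present: o, a, a, o; each is a nucleus, giving 4 syllables.
σ1/σ2 boundary: /kdz/ — longest licit onset from the right is /z/, leaving /kd/ as coda.
σ2/σ3 boundary: just /z/ — single C goes to the following onset.
σ3/σ4 boundary: cluster /vmj/ — the longest permitted-onset suffix is /mj/; onset = /mj/, preceding coda = /v/.
Putting it together: mjokd.za.zav.mjo.
Mapping each syllable to C/V: /mjokd/ → CCVCC, /za/ → CV, /zav/ → CVC, /mjo/ → CCV.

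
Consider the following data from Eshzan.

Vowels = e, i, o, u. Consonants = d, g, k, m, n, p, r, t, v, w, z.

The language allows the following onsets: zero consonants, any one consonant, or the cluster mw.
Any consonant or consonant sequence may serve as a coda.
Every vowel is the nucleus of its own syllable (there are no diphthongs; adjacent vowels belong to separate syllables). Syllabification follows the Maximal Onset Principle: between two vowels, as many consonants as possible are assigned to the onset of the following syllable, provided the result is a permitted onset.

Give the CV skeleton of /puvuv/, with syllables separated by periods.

CV.CVC

The vowels are u, u — 2 nuclei, so 2 syllables.
/u…u/ gap (V1→V2): just /v/ — single C goes to the following onset.
So the parse is pu.vuv.
Mapping each syllable to C/V: /pu/ → CV, /vuv/ → CVC.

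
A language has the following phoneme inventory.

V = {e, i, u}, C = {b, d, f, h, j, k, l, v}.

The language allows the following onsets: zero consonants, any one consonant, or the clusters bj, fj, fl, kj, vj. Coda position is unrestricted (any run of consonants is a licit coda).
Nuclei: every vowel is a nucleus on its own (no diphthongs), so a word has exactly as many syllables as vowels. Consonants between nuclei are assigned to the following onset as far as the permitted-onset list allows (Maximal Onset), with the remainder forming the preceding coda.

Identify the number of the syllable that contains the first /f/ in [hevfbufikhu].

1

The vowels are e, u, i, u — 4 nuclei, so 4 syllables.
/e…u/ gap (V1→V2): cluster /vfb/ — the longest permitted-onset suffix is /b/; onset = /b/, preceding coda = /vf/.
/u…i/ gap (V2→V3): /f/ → onset of the next syllable (single consonants are always licit onsets).
/i…u/ gap (V3→V4): /kh/; trying suffixes from longest down, /h/ is the first permitted one, so coda /k/ | onset /h/.
Syllabification: hevf.bu.fik.hu.
The first /f/ is in the coda of syllable 1 (/hevf/).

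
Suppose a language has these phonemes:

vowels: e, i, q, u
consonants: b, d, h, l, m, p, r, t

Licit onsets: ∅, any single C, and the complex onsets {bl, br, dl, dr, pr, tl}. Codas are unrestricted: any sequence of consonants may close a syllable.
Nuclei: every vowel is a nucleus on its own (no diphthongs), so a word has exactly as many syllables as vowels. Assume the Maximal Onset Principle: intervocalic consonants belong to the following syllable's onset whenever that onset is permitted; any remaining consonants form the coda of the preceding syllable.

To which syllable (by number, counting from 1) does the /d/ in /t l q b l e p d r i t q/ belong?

Nuclei (vowels): q, e, i, q → 4 syllables.
σ1/σ2 boundary: /bl/ is a licit onset in full, so it all attaches to the next syllable.
σ2/σ3 boundary: /pdr/ — longest licit onset from the right is /dr/, leaving /p/ as coda.
σ3/σ4 boundary: /t/ is a single consonant, so it becomes the next onset.
Syllabification: tlq.blep.dri.tq.
The /d/ is in the onset of syllable 3 (/dri/).

3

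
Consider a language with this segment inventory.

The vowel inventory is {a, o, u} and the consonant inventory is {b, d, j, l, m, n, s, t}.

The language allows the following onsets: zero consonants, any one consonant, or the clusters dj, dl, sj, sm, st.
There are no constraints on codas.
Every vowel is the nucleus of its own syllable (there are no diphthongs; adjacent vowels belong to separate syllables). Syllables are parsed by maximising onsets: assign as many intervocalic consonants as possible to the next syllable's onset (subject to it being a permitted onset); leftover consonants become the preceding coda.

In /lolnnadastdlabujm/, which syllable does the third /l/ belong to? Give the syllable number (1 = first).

4

Vowels present: o, a, a, a, u; each is a nucleus, giving 5 syllables.
/o…a/ gap (V1→V2): /lnn/ — longest licit onset from the right is /n/, leaving /ln/ as coda.
/a…a/ gap (V2→V3): /d/ → onset of the next syllable (single consonants are always licit onsets).
/a…a/ gap (V3→V4): /stdl/ — longest licit onset from the right is /dl/, leaving /st/ as coda.
/a…u/ gap (V4→V5): /b/ is a single consonant, so it becomes the next onset.
So the parse is loln.na.dast.dla.bujm.
The third /l/ is in the onset of syllable 4 (/dla/).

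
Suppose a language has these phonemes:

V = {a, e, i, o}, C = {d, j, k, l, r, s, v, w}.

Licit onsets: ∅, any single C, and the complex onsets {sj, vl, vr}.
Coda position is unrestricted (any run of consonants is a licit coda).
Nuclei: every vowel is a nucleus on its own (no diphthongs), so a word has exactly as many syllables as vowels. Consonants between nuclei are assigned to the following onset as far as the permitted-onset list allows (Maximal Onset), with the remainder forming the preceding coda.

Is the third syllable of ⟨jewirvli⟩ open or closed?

open

Nuclei (vowels): e, i, i → 3 syllables.
/e…i/ gap (V1→V2): /w/ → onset of the next syllable (single consonants are always licit onsets).
/i…i/ gap (V2→V3): /rvl/ splits as /r/ + /vl/ (/vl/ is the longest suffix that is a licit onset).
Syllabification: je.wir.vli.
Syllable 3 is /vli/; it ends in its nucleus with no coda, so it is open.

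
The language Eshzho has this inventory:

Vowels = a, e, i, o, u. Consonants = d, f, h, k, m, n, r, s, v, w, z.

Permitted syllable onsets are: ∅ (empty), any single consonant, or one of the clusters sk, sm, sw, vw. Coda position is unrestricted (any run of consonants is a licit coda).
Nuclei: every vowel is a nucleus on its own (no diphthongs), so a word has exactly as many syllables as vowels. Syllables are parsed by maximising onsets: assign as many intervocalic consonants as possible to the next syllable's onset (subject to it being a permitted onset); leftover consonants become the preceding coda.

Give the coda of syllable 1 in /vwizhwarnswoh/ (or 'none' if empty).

zh

The vowels are i, a, o — 3 nuclei, so 3 syllables.
Between /i/ (V1) and /a/ (V2): cluster /zhw/ — the longest permitted-onset suffix is /w/; onset = /w/, preceding coda = /zh/.
Between /a/ (V2) and /o/ (V3): /rnsw/ splits as /rn/ + /sw/ (/sw/ is the longest suffix that is a licit onset).
So the parse is vwizh.warn.swoh.
Syllable 1 is /vwizh/: onset /vw/, nucleus /i/, coda /zh/.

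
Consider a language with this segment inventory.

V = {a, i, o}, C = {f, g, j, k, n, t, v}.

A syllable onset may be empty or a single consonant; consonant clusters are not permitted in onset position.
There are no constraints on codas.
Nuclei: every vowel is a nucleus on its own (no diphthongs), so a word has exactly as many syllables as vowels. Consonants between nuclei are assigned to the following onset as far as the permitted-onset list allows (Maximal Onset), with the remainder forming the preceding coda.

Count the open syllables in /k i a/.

Nuclei (vowels): i, a → 2 syllables.
V1 /i/ – V2 /a/: no consonants, so the boundary falls immediately after /i/.
Putting it together: ki.a.
Classifying each syllable: /ki/ (open), /a/ (open).
Open syllables: 2.

2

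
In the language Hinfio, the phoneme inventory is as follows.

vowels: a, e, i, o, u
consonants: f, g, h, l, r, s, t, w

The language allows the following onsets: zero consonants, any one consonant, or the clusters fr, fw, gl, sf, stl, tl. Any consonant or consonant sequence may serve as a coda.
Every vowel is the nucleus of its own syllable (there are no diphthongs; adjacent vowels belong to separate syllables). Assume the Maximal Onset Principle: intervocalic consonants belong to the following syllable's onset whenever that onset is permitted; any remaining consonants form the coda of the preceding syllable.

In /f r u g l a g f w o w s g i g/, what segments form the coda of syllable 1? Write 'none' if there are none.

none

Nuclei (vowels): u, a, o, i → 4 syllables.
σ1/σ2 boundary: /gl/ is a licit onset in full, so it all attaches to the next syllable.
σ2/σ3 boundary: /gfw/ — longest licit onset from the right is /fw/, leaving /g/ as coda.
σ3/σ4 boundary: /wsg/ — longest licit onset from the right is /g/, leaving /ws/ as coda.
Result: fru.glag.fwows.gig.
Syllable 1 is /fru/: onset /fr/, nucleus /u/, coda ∅.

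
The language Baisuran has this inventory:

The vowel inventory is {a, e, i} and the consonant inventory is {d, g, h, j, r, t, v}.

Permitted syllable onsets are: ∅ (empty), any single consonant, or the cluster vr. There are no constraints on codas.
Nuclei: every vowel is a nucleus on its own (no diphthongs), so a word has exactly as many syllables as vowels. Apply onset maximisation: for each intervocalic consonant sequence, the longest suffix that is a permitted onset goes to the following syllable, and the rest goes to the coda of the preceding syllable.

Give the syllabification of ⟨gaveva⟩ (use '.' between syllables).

ga.ve.va

Vowels present: a, e, a; each is a nucleus, giving 3 syllables.
Between /a/ (V1) and /e/ (V2): /v/ is a single consonant, so it becomes the next onset.
Between /e/ (V2) and /a/ (V3): just /v/ — single C goes to the following onset.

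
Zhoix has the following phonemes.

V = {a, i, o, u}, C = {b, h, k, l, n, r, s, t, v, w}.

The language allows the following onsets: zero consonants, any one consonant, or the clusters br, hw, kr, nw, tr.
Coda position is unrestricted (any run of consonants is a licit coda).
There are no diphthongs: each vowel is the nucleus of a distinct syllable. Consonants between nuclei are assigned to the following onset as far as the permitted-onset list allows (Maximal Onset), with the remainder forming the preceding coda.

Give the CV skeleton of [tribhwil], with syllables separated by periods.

Nuclei (vowels): i, i → 2 syllables.
σ1/σ2 boundary: cluster /bhw/ — the longest permitted-onset suffix is /hw/; onset = /hw/, preceding coda = /b/.
Syllabification: trib.hwil.
Mapping each syllable to C/V: /trib/ → CCVC, /hwil/ → CCVC.

CCVC.CCVC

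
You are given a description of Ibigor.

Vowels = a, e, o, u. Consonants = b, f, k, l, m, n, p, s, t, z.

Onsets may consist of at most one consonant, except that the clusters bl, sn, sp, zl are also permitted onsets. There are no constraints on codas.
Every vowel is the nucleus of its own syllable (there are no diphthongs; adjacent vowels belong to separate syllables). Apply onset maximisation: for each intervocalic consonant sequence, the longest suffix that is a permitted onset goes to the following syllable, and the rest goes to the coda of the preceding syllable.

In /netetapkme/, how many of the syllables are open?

Nuclei (vowels): e, e, a, e → 4 syllables.
Between /e/ (V1) and /e/ (V2): just /t/ — single C goes to the following onset.
Between /e/ (V2) and /a/ (V3): /t/ → onset of the next syllable (single consonants are always licit onsets).
Between /a/ (V3) and /e/ (V4): cluster /pkm/ — the longest permitted-onset suffix is /m/; onset = /m/, preceding coda = /pk/.
Putting it together: ne.te.tapk.me.
Classifying each syllable: /ne/ (open), /te/ (open), /tapk/ (closed), /me/ (open).
Open syllables: 3.

3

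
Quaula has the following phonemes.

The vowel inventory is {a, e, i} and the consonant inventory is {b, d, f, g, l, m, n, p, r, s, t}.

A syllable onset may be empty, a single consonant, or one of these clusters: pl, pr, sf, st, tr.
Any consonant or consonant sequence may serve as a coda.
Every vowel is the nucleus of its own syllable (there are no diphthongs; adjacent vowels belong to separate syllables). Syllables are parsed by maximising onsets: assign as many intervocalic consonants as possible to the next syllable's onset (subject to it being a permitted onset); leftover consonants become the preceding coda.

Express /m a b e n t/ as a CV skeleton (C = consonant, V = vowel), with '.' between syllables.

Nuclei (vowels): a, e → 2 syllables.
σ1/σ2 boundary: /b/ is a single consonant, so it becomes the next onset.
Result: ma.bent.
Mapping each syllable to C/V: /ma/ → CV, /bent/ → CVCC.

CV.CVCC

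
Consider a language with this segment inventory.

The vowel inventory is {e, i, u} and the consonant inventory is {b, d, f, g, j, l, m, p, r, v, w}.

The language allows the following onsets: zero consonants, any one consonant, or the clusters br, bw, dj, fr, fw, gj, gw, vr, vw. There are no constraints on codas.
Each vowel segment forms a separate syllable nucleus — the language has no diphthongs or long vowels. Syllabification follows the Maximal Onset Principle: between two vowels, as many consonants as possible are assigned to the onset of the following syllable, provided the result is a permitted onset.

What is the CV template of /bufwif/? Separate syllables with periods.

The vowels are u, i — 2 nuclei, so 2 syllables.
V1 /u/ – V2 /i/: /fw/ — entire cluster is a permitted onset → onset /fw/, coda ∅.
So the parse is bu.fwif.
Mapping each syllable to C/V: /bu/ → CV, /fwif/ → CCVC.

CV.CCVC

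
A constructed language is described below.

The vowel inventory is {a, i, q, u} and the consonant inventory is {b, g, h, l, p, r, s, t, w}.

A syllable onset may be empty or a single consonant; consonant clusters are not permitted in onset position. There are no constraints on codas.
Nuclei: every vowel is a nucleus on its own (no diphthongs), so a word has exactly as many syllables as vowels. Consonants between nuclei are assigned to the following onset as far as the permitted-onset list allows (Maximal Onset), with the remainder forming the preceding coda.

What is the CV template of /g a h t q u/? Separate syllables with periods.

The vowels are a, q, u — 3 nuclei, so 3 syllables.
/a…q/ gap (V1→V2): /ht/ — longest licit onset from the right is /t/, leaving /h/ as coda.
/q…u/ gap (V2→V3): hiatus — the boundary sits between the two vowels.
Result: gah.tq.u.
Mapping each syllable to C/V: /gah/ → CVC, /tq/ → CV, /u/ → V.

CVC.CV.V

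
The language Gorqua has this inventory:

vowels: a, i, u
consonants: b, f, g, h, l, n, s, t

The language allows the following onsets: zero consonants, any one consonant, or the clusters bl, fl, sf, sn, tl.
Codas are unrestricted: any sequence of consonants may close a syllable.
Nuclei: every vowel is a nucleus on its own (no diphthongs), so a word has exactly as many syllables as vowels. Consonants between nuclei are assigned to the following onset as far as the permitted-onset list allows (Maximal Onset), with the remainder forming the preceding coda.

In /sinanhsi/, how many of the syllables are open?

2

Nuclei (vowels): i, a, i → 3 syllables.
Between /i/ (V1) and /a/ (V2): /n/ is a single consonant, so it becomes the next onset.
Between /a/ (V2) and /i/ (V3): cluster /nhs/ — the longest permitted-onset suffix is /s/; onset = /s/, preceding coda = /nh/.
Syllabification: si.nanh.si.
Classifying each syllable: /si/ (open), /nanh/ (closed), /si/ (open).
Open syllables: 2.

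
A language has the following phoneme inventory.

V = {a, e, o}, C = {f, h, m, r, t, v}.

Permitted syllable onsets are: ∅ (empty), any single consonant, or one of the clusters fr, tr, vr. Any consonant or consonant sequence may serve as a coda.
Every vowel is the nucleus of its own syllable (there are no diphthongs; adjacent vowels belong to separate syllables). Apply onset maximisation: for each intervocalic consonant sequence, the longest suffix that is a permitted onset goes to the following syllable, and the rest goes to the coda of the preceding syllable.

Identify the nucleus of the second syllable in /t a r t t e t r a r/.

e

Nuclei (vowels): a, e, a → 3 syllables.
The second nucleus (vowel 2 from the left) is /e/.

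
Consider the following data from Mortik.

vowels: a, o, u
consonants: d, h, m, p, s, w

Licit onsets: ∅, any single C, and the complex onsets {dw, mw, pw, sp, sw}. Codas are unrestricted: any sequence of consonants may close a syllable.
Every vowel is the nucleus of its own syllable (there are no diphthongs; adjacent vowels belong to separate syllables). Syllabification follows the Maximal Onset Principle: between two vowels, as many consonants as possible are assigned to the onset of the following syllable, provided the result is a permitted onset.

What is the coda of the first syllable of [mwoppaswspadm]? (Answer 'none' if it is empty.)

The vowels are o, a, a — 3 nuclei, so 3 syllables.
V1 /o/ – V2 /a/: /pp/; trying suffixes from longest down, /p/ is the first permitted one, so coda /p/ | onset /p/.
V2 /a/ – V3 /a/: /swsp/; trying suffixes from longest down, /sp/ is the first permitted one, so coda /sw/ | onset /sp/.
Putting it together: mwop.pasw.spadm.
Syllable 1 is /mwop/: onset /mw/, nucleus /o/, coda /p/.

p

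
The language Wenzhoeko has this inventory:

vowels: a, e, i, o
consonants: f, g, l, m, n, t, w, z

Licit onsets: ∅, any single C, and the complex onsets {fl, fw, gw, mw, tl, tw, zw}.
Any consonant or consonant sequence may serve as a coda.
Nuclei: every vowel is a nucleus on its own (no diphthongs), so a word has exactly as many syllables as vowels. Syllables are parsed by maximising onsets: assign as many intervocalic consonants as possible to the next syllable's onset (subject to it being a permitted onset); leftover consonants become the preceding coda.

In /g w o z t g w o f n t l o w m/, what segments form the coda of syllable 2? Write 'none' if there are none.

Vowels present: o, o, o; each is a nucleus, giving 3 syllables.
/o…o/ gap (V1→V2): /ztgw/; trying suffixes from longest down, /gw/ is the first permitted one, so coda /zt/ | onset /gw/.
/o…o/ gap (V2→V3): /fntl/ — longest licit onset from the right is /tl/, leaving /fn/ as coda.
Syllabification: gwozt.gwofn.tlowm.
Syllable 2 is /gwofn/: onset /gw/, nucleus /o/, coda /fn/.

fn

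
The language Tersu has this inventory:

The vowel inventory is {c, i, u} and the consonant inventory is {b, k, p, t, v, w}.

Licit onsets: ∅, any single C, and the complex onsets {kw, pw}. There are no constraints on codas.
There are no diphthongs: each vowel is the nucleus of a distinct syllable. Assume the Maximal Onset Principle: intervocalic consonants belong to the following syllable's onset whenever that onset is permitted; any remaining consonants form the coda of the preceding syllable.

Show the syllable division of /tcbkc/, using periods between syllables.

tcb.kc

Nuclei (vowels): c, c → 2 syllables.
V1 /c/ – V2 /c/: cluster /bk/ — the longest permitted-onset suffix is /k/; onset = /k/, preceding coda = /b/.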